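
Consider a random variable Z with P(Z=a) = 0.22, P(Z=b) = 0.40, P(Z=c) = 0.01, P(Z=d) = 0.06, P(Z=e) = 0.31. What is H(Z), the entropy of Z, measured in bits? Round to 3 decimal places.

H(Z) = −Σ p·log₂ p.
  −(0.22)·log₂(0.22) = 0.4806
  −(0.40)·log₂(0.40) = 0.5288
  −(0.01)·log₂(0.01) = 0.0664
  −(0.06)·log₂(0.06) = 0.2435
  −(0.31)·log₂(0.31) = 0.5238
Sum: 0.4806 + 0.5288 + 0.0664 + 0.2435 + 0.5238 = 1.843 bits.

1.843 bits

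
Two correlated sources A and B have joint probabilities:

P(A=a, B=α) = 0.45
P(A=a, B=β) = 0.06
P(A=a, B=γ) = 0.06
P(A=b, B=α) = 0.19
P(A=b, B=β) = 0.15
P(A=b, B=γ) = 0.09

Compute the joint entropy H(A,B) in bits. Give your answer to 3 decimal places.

2.184 bits

H(A,B) = −Σ p(x,y)·log₂ p(x,y) over all 6 cells.
  cell (a,α): −0.45·log₂0.45 = 0.5184
  cell (a,β): −0.06·log₂0.06 = 0.2435
  cell (a,γ): −0.06·log₂0.06 = 0.2435
  cell (b,α): −0.19·log₂0.19 = 0.4552
  cell (b,β): −0.15·log₂0.15 = 0.4105
  cell (b,γ): −0.09·log₂0.09 = 0.3127
Sum = 2.184 bits.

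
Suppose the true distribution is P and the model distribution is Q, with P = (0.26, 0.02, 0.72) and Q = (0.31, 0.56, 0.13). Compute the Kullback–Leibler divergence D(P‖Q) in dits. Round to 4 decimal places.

0.4864 dits

D(P‖Q) = Σ p·log₁₀(p/q).
  0.26·log₁₀(0.26/0.31) = -0.01986
  0.02·log₁₀(0.02/0.56) = -0.02894
  0.72·log₁₀(0.72/0.13) = 0.53524
D(P‖Q) = 0.4864 dits.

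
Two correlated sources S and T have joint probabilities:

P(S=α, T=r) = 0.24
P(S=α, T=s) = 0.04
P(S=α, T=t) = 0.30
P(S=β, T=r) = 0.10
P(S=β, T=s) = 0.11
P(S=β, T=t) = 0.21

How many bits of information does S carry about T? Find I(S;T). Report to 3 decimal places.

0.060 bits

Marginals: p(S) = (0.5800, 0.4200), p(T) = (0.3400, 0.1500, 0.5100).
I(S;T) = Σ p(x,y)·log₂[p(x,y)/(p(x)p(y))].
  (α,r): 0.24·log₂(1.2170) = 0.0680
  (α,s): 0.04·log₂(0.4598) = -0.0448
  (α,t): 0.30·log₂(1.0142) = 0.0061
  (β,r): 0.10·log₂(0.7003) = -0.0514
  (β,s): 0.11·log₂(1.7460) = 0.0884
  (β,t): 0.21·log₂(0.9804) = -0.0060
Sum = 0.060 bits.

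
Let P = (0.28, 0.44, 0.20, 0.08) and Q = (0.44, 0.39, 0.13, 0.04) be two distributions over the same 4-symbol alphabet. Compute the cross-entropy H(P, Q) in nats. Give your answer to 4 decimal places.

H(P,Q) = −Σ p·ln q.
  −0.28·ln(0.44) = 0.22987
  −0.44·ln(0.39) = 0.41431
  −0.20·ln(0.13) = 0.40804
  −0.08·ln(0.04) = 0.25751
H(P,Q) = 1.3097 nats.

1.3097 nats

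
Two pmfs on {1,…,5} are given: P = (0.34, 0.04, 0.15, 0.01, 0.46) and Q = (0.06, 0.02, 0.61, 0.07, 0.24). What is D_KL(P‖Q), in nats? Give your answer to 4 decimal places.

0.6869 nats

D(P‖Q) = Σ p·ln(p/q).
  0.34·ln(0.34/0.06) = 0.58976
  0.04·ln(0.04/0.02) = 0.02773
  0.15·ln(0.15/0.61) = -0.21042
  0.01·ln(0.01/0.07) = -0.01946
  0.46·ln(0.46/0.24) = 0.29927
D(P‖Q) = 0.6869 nats.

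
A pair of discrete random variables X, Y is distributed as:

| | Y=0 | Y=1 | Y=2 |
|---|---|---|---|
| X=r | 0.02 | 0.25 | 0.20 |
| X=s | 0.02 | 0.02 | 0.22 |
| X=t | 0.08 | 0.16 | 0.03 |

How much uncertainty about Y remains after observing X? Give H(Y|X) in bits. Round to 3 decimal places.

1.123 bits

Chain rule: H(Y|X) = H(X,Y) − H(X).
Marginals: p(X) = (0.4700, 0.2600, 0.2700), p(Y) = (0.1200, 0.4300, 0.4500).
H(X,Y) = 2.6499 bits; H(X) = 1.5273 bits.
H(Y|X) = 2.6499 − 1.5273 = 1.123 bits.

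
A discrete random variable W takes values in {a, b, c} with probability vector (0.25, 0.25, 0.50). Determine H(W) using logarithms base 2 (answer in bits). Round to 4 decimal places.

1.5000 bits

H(W) = −Σ p·log₂ p.
  −(0.25)·log₂(0.25) = 0.50000
  −(0.25)·log₂(0.25) = 0.50000
  −(0.50)·log₂(0.50) = 0.50000
Sum: 0.50000 + 0.50000 + 0.50000 = 1.5000 bits.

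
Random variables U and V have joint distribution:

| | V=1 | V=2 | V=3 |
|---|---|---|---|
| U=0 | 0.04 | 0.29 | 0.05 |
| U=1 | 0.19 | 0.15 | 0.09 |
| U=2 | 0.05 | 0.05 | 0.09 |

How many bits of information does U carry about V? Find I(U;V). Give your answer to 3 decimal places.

0.172 bits

Marginals: p(U) = (0.3800, 0.4300, 0.1900), p(V) = (0.2800, 0.4900, 0.2300).
I(U;V) = H(U) + H(V) − H(U,V).
H(U) = 1.5092, H(V) = 1.5062, H(U,V) = 2.8430.
I(U;V) = 1.5092 + 1.5062 − 2.8430 = 0.172 bits.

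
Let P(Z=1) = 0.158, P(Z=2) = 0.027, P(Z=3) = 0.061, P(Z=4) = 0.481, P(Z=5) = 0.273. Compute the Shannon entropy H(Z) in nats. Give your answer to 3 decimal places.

1.266 nats

H(Z) = −Σ p·ln p.
  −(0.158)·ln(0.158) = 0.2915
  −(0.027)·ln(0.027) = 0.0975
  −(0.061)·ln(0.061) = 0.1706
  −(0.481)·ln(0.481) = 0.3520
  −(0.273)·ln(0.273) = 0.3544
Sum: 0.2915 + 0.0975 + 0.1706 + 0.3520 + 0.3544 = 1.266 nats.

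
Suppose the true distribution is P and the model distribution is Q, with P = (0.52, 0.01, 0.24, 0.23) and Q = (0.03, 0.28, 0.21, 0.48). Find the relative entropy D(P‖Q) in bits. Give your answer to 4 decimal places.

1.8941 bits

D(P‖Q) = Σ p·log₂(p/q).
  0.52·log₂(0.52/0.03) = 2.14005
  0.01·log₂(0.01/0.28) = -0.04807
  0.24·log₂(0.24/0.21) = 0.04623
  0.23·log₂(0.23/0.48) = -0.24412
D(P‖Q) = 1.8941 bits.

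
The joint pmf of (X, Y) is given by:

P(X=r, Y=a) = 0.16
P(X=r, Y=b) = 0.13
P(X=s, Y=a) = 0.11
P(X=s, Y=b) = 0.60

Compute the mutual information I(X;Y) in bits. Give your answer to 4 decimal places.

0.1121 bits

Marginals: p(X) = (0.2900, 0.7100), p(Y) = (0.2700, 0.7300).
I(X;Y) = Σ p(x,y)·log₂[p(x,y)/(p(x)p(y))].
  (r,a): 0.16·log₂(2.0434) = 0.16496
  (r,b): 0.13·log₂(0.6141) = -0.09146
  (s,a): 0.11·log₂(0.5738) = -0.08815
  (s,b): 0.60·log₂(1.1576) = 0.12671
Sum = 0.1121 bits.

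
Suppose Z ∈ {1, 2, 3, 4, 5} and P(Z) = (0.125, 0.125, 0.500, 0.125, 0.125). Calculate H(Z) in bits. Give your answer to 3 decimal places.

2.000 bits

H(Z) = −Σ p·log₂ p.
  −(0.125)·log₂(0.125) = 0.3750
  −(0.125)·log₂(0.125) = 0.3750
  −(0.500)·log₂(0.500) = 0.5000
  −(0.125)·log₂(0.125) = 0.3750
  −(0.125)·log₂(0.125) = 0.3750
Sum: 0.3750 + 0.3750 + 0.5000 + 0.3750 + 0.3750 = 2.000 bits.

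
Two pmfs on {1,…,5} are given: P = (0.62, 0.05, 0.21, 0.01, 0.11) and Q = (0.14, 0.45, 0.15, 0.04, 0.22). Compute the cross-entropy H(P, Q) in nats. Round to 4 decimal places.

H(P,Q) = −Σ p·ln q.
  −0.62·ln(0.14) = 1.21899
  −0.05·ln(0.45) = 0.03993
  −0.21·ln(0.15) = 0.39840
  −0.01·ln(0.04) = 0.03219
  −0.11·ln(0.22) = 0.16655
H(P,Q) = 1.8561 nats.

1.8561 nats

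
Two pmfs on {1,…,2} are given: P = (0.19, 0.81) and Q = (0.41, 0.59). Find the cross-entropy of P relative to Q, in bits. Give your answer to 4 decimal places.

H(P,Q) = −Σ p·log₂ q.
  −0.19·log₂(0.41) = 0.24440
  −0.81·log₂(0.59) = 0.61658
H(P,Q) = 0.8610 bits.

0.8610 bits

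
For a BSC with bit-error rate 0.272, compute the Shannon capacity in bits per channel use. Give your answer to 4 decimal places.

0.1557 bits

Binary symmetric channel: C = 1 − h₂(ε) where h₂ is the binary entropy function.
h₂(0.272) = −0.272·log₂0.272 − 0.728·log₂0.728 = 0.8443.
C = 1 − 0.8443 = 0.1557 bits per channel use.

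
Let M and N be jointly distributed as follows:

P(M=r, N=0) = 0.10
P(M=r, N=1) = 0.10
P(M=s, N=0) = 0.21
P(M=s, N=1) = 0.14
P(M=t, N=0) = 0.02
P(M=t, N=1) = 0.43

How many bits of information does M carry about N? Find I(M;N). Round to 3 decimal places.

0.257 bits

Marginals: p(M) = (0.2000, 0.3500, 0.4500), p(N) = (0.3300, 0.6700).
I(M;N) = H(M) + H(N) − H(M,N).
H(M) = 1.5129, H(N) = 0.9149, H(M,N) = 2.1708.
I(M;N) = 1.5129 + 0.9149 − 2.1708 = 0.257 bits.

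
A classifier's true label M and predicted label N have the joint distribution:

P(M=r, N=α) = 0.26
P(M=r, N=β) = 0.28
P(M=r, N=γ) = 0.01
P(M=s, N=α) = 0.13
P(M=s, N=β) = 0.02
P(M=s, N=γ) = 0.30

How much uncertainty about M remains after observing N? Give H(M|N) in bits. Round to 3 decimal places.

0.528 bits

Chain rule: H(M|N) = H(M,N) − H(N).
Marginals: p(M) = (0.5500, 0.4500), p(N) = (0.3900, 0.3000, 0.3100).
H(M,N) = 2.1026 bits; H(N) = 1.5747 bits.
H(M|N) = 2.1026 − 1.5747 = 0.528 bits.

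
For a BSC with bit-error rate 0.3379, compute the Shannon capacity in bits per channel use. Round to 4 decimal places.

Binary symmetric channel: C = 1 − h₂(ε) where h₂ is the binary entropy function.
h₂(0.3379) = −0.3379·log₂0.3379 − 0.6621·log₂0.6621 = 0.9228.
C = 1 − 0.9228 = 0.0772 bits per channel use.

0.0772 bits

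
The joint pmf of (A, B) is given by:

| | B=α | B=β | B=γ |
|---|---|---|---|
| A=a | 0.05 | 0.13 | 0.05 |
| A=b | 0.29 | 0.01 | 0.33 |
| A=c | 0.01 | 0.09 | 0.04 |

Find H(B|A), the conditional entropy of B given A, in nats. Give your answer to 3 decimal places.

0.823 nats

Marginals: p(A) = (0.2300, 0.6300, 0.1400), p(B) = (0.3500, 0.2300, 0.4200).
H(B|A) = Σ p(A) · H(B|A=·).
  A=a: p=0.2300, H(B|A=a) = 0.9860
  A=b: p=0.6300, H(B|A=b) = 0.7616
  A=c: p=0.1400, H(B|A=c) = 0.8305
Weighted sum = 0.823 nats.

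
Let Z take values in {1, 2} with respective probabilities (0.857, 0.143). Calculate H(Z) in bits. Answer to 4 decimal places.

H(Z) = −Σ p·log₂ p.
  −(0.857)·log₂(0.857) = 0.19080
  −(0.143)·log₂(0.143) = 0.40125
Sum: 0.19080 + 0.40125 = 0.5920 bits.

0.5920 bits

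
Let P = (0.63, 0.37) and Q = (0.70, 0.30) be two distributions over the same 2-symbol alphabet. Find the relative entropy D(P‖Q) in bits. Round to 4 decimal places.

D(P‖Q) = Σ p·log₂(p/q).
  0.63·log₂(0.63/0.70) = -0.09576
  0.37·log₂(0.37/0.30) = 0.11195
D(P‖Q) = 0.0162 bits.

0.0162 bits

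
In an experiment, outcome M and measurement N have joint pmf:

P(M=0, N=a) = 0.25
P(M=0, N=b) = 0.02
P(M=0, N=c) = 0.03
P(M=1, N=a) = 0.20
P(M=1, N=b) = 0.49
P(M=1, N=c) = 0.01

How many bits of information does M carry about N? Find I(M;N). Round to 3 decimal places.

0.281 bits

Marginals: p(M) = (0.3000, 0.7000), p(N) = (0.4500, 0.5100, 0.0400).
I(M;N) = Σ p(x,y)·log₂[p(x,y)/(p(x)p(y))].
  (0,a): 0.25·log₂(1.8519) = 0.2222
  (0,b): 0.02·log₂(0.1307) = -0.0587
  (0,c): 0.03·log₂(2.5000) = 0.0397
  (1,a): 0.20·log₂(0.6349) = -0.1311
  (1,b): 0.49·log₂(1.3725) = 0.2239
  (1,c): 0.01·log₂(0.3571) = -0.0149
Sum = 0.281 bits.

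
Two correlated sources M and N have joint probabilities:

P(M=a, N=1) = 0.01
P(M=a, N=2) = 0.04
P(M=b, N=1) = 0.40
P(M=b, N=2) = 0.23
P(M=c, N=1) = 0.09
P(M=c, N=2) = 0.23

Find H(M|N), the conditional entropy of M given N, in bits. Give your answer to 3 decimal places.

Marginals: p(M) = (0.0500, 0.6300, 0.3200), p(N) = (0.5000, 0.5000).
H(M|N) = Σ p(N) · H(M|N=·).
  N=1: p=0.5000, H(M|N=1) = 0.8157
  N=2: p=0.5000, H(M|N=2) = 1.3222
Weighted sum = 1.069 bits.

1.069 bits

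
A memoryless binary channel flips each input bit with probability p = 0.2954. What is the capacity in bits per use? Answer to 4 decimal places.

Binary symmetric channel: C = 1 − h₂(ε) where h₂ is the binary entropy function.
h₂(0.2954) = −0.2954·log₂0.2954 − 0.7046·log₂0.7046 = 0.8756.
C = 1 − 0.8756 = 0.1244 bits per channel use.

0.1244 bits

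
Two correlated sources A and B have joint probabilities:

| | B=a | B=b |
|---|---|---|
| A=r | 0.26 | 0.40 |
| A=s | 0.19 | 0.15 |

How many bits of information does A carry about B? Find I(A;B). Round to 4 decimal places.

0.0178 bits

Marginals: p(A) = (0.6600, 0.3400), p(B) = (0.4500, 0.5500).
I(A;B) = Σ p(x,y)·log₂[p(x,y)/(p(x)p(y))].
  (r,a): 0.26·log₂(0.8754) = -0.04991
  (r,b): 0.40·log₂(1.1019) = 0.05601
  (s,a): 0.19·log₂(1.2418) = 0.05937
  (s,b): 0.15·log₂(0.8021) = -0.04771
Sum = 0.0178 bits.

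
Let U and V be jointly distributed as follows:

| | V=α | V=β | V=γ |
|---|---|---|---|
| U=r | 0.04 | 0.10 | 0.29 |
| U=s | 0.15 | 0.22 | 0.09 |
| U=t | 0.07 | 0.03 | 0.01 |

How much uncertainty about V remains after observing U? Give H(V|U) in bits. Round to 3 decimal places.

Marginals: p(U) = (0.4300, 0.4600, 0.1100), p(V) = (0.2600, 0.3500, 0.3900).
H(V|U) = Σ p(U) · H(V|U=·).
  U=r: p=0.4300, H(V|U=r) = 1.1914
  U=s: p=0.4600, H(V|U=s) = 1.4966
  U=t: p=0.1100, H(V|U=t) = 1.2407
Weighted sum = 1.337 bits.

1.337 bits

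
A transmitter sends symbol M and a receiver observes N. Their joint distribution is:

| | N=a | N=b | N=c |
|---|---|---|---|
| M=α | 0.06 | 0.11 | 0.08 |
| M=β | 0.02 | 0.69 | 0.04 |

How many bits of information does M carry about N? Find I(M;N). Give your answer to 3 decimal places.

0.174 bits

Marginals: p(M) = (0.2500, 0.7500), p(N) = (0.0800, 0.8000, 0.1200).
I(M;N) = H(M) + H(N) − H(M,N).
H(M) = 0.8113, H(N) = 0.9161, H(M,N) = 1.5533.
I(M;N) = 0.8113 + 0.9161 − 1.5533 = 0.174 bits.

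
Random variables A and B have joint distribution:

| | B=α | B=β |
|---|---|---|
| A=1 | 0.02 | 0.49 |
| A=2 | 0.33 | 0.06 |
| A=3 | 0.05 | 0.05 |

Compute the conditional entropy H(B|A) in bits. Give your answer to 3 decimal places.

0.463 bits

Chain rule: H(B|A) = H(A,B) − H(A).
Marginals: p(A) = (0.5100, 0.3900, 0.1000), p(B) = (0.4000, 0.6000).
H(A,B) = 1.8207 bits; H(A) = 1.3574 bits.
H(B|A) = 1.8207 − 1.3574 = 0.463 bits.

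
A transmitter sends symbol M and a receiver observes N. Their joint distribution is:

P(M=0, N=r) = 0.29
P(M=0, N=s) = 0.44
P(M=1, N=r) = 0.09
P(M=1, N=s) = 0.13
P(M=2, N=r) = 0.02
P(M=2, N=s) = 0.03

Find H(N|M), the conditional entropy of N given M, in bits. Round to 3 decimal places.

Chain rule: H(N|M) = H(M,N) − H(M).
Marginals: p(M) = (0.7300, 0.2200, 0.0500), p(N) = (0.4000, 0.6000).
H(M,N) = 1.9990 bits; H(M) = 1.0281 bits.
H(N|M) = 1.9990 − 1.0281 = 0.971 bits.

0.971 bits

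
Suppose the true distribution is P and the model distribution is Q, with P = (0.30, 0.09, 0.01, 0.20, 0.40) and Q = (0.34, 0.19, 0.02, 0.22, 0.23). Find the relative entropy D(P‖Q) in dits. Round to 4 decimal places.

D(P‖Q) = Σ p·log₁₀(p/q).
  0.30·log₁₀(0.30/0.34) = -0.01631
  0.09·log₁₀(0.09/0.19) = -0.02921
  0.01·log₁₀(0.01/0.02) = -0.00301
  0.20·log₁₀(0.20/0.22) = -0.00828
  0.40·log₁₀(0.40/0.23) = 0.09613
D(P‖Q) = 0.0393 dits.

0.0393 dits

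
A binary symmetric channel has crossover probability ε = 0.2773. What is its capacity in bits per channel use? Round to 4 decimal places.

Binary symmetric channel: C = 1 − h₂(ε) where h₂ is the binary entropy function.
h₂(0.2773) = −0.2773·log₂0.2773 − 0.7227·log₂0.7227 = 0.8517.
C = 1 − 0.8517 = 0.1483 bits per channel use.

0.1483 bits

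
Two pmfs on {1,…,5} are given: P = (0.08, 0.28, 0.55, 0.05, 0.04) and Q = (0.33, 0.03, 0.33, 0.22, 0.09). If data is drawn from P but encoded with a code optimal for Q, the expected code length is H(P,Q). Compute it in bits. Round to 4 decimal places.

2.6723 bits

H(P,Q) = −Σ p·log₂ q.
  −0.08·log₂(0.33) = 0.12796
  −0.28·log₂(0.03) = 1.41649
  −0.55·log₂(0.33) = 0.87970
  −0.05·log₂(0.22) = 0.10922
  −0.04·log₂(0.09) = 0.13896
H(P,Q) = 2.6723 bits.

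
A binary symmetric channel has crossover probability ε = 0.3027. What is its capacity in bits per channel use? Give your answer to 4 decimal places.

0.1154 bits

Binary symmetric channel: C = 1 − h₂(ε) where h₂ is the binary entropy function.
h₂(0.3027) = −0.3027·log₂0.3027 − 0.6973·log₂0.6973 = 0.8846.
C = 1 − 0.8846 = 0.1154 bits per channel use.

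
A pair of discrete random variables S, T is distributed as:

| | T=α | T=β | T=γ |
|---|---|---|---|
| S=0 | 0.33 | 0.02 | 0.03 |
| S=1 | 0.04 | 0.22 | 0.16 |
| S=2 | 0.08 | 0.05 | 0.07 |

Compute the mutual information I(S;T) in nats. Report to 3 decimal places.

Marginals: p(S) = (0.3800, 0.4200, 0.2000), p(T) = (0.4500, 0.2900, 0.2600).
I(S;T) = Σ p(x,y)·ln[p(x,y)/(p(x)p(y))].
  (0,α): 0.33·ln(1.9298) = 0.2170
  (0,β): 0.02·ln(0.1815) = -0.0341
  (0,γ): 0.03·ln(0.3036) = -0.0358
  (1,α): 0.04·ln(0.2116) = -0.0621
  (1,β): 0.22·ln(1.8062) = 0.1301
  (1,γ): 0.16·ln(1.4652) = 0.0611
  (2,α): 0.08·ln(0.8889) = -0.0094
  (2,β): 0.05·ln(0.8621) = -0.0074
  (2,γ): 0.07·ln(1.3462) = 0.0208
Sum = 0.280 nats.

0.280 nats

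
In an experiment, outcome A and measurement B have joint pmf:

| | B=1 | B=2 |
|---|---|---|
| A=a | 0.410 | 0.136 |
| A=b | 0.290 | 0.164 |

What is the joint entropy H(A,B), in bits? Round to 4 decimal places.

H(A,B) = −Σ p(x,y)·log₂ p(x,y) over all 4 cells.
  cell (a,1): −0.410·log₂0.410 = 0.52738
  cell (a,2): −0.136·log₂0.136 = 0.39145
  cell (b,1): −0.290·log₂0.290 = 0.51790
  cell (b,2): −0.164·log₂0.164 = 0.42775
Sum = 1.8645 bits.

1.8645 bits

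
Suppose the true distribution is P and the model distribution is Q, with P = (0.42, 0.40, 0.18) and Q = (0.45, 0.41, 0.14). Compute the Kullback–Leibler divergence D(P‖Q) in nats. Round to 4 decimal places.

0.0064 nats

D(P‖Q) = Σ p·ln(p/q).
  0.42·ln(0.42/0.45) = -0.02898
  0.40·ln(0.40/0.41) = -0.00988
  0.18·ln(0.18/0.14) = 0.04524
D(P‖Q) = 0.0064 nats.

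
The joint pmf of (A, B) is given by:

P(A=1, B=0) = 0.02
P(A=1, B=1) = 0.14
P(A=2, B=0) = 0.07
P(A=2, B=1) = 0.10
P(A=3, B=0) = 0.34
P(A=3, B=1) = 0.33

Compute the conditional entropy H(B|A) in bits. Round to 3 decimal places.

Chain rule: H(B|A) = H(A,B) − H(A).
Marginals: p(A) = (0.1600, 0.1700, 0.6700), p(B) = (0.4300, 0.5700).
H(A,B) = 2.1677 bits; H(A) = 1.2447 bits.
H(B|A) = 2.1677 − 1.2447 = 0.923 bits.

0.923 bits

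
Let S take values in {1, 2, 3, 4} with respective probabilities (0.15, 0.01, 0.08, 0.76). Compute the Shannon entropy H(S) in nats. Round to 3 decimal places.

0.741 nats

H(S) = −Σ p·ln p.
  −(0.15)·ln(0.15) = 0.2846
  −(0.01)·ln(0.01) = 0.0461
  −(0.08)·ln(0.08) = 0.2021
  −(0.76)·ln(0.76) = 0.2086
Sum: 0.2846 + 0.0461 + 0.2021 + 0.2086 = 0.741 nats.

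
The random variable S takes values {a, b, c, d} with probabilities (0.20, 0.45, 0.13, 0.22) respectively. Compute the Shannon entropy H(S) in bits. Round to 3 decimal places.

1.846 bits

H(S) = −Σ p·log₂ p.
  −(0.20)·log₂(0.20) = 0.4644
  −(0.45)·log₂(0.45) = 0.5184
  −(0.13)·log₂(0.13) = 0.3826
  −(0.22)·log₂(0.22) = 0.4806
Sum: 0.4644 + 0.5184 + 0.3826 + 0.4806 = 1.846 bits.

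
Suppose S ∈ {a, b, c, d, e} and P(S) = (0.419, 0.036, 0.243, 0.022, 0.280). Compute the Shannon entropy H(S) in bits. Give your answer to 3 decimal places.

H(S) = −Σ p·log₂ p.
  −(0.419)·log₂(0.419) = 0.5258
  −(0.036)·log₂(0.036) = 0.1727
  −(0.243)·log₂(0.243) = 0.4960
  −(0.022)·log₂(0.022) = 0.1211
  −(0.280)·log₂(0.280) = 0.5142
Sum: 0.5258 + 0.1727 + 0.4960 + 0.1211 + 0.5142 = 1.830 bits.

1.830 bits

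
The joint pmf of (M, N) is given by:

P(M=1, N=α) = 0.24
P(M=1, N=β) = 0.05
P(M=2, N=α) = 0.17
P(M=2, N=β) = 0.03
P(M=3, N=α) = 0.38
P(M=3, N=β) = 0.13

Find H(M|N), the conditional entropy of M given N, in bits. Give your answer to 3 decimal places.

Chain rule: H(M|N) = H(M,N) − H(N).
Marginals: p(M) = (0.2900, 0.2000, 0.5100), p(N) = (0.7900, 0.2100).
H(M,N) = 2.2097 bits; H(N) = 0.7415 bits.
H(M|N) = 2.2097 − 0.7415 = 1.468 bits.

1.468 bits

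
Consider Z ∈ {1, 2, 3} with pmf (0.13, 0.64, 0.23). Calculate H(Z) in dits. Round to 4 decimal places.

H(Z) = −Σ p·log₁₀ p.
  −(0.13)·log₁₀(0.13) = 0.11519
  −(0.64)·log₁₀(0.64) = 0.12404
  −(0.23)·log₁₀(0.23) = 0.14680
Sum: 0.11519 + 0.12404 + 0.14680 = 0.3860 dits.

0.3860 dits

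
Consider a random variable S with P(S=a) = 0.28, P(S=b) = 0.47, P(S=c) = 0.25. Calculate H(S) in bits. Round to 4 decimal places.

1.5262 bits

H(S) = −Σ p·log₂ p.
  −(0.28)·log₂(0.28) = 0.51422
  −(0.47)·log₂(0.47) = 0.51196
  −(0.25)·log₂(0.25) = 0.50000
Sum: 0.51422 + 0.51196 + 0.50000 = 1.5262 bits.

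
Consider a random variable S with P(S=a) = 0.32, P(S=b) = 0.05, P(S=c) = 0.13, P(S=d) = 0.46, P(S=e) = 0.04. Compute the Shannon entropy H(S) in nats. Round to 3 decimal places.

H(S) = −Σ p·ln p.
  −(0.32)·ln(0.32) = 0.3646
  −(0.05)·ln(0.05) = 0.1498
  −(0.13)·ln(0.13) = 0.2652
  −(0.46)·ln(0.46) = 0.3572
  −(0.04)·ln(0.04) = 0.1288
Sum: 0.3646 + 0.1498 + 0.2652 + 0.3572 + 0.1288 = 1.266 nats.

1.266 nats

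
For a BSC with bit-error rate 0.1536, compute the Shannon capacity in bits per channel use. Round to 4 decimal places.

Binary symmetric channel: C = 1 − h₂(ε) where h₂ is the binary entropy function.
h₂(0.1536) = −0.1536·log₂0.1536 − 0.8464·log₂0.8464 = 0.6188.
C = 1 − 0.6188 = 0.3812 bits per channel use.

0.3812 bits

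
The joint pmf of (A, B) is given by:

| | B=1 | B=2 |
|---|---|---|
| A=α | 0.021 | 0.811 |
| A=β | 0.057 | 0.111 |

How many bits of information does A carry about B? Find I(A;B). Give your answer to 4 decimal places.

0.0985 bits

Marginals: p(A) = (0.8320, 0.1680), p(B) = (0.0780, 0.9220).
I(A;B) = H(A) + H(B) − H(A,B).
H(A) = 0.6531, H(B) = 0.3951, H(A,B) = 0.9497.
I(A;B) = 0.6531 + 0.3951 − 0.9497 = 0.0985 bits.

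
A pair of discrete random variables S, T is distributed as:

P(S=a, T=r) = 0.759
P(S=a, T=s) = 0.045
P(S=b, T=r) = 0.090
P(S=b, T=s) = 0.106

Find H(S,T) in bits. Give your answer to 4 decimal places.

1.1591 bits

H(S,T) = −Σ p(x,y)·log₂ p(x,y) over all 4 cells.
  cell (a,r): −0.759·log₂0.759 = 0.30195
  cell (a,s): −0.045·log₂0.045 = 0.20133
  cell (b,r): −0.090·log₂0.090 = 0.31265
  cell (b,s): −0.106·log₂0.106 = 0.34321
Sum = 1.1591 bits.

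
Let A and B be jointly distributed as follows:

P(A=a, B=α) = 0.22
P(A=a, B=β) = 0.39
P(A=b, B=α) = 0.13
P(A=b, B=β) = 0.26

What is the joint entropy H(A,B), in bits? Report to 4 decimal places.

1.8983 bits

H(A,B) = −Σ p(x,y)·log₂ p(x,y) over all 4 cells.
  cell (a,α): −0.22·log₂0.22 = 0.48057
  cell (a,β): −0.39·log₂0.39 = 0.52980
  cell (b,α): −0.13·log₂0.13 = 0.38264
  cell (b,β): −0.26·log₂0.26 = 0.50529
Sum = 1.8983 bits.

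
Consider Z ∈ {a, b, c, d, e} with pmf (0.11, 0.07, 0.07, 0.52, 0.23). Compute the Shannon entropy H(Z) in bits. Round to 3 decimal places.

1.866 bits

H(Z) = −Σ p·log₂ p.
  −(0.11)·log₂(0.11) = 0.3503
  −(0.07)·log₂(0.07) = 0.2686
  −(0.07)·log₂(0.07) = 0.2686
  −(0.52)·log₂(0.52) = 0.4906
  −(0.23)·log₂(0.23) = 0.4877
Sum: 0.3503 + 0.2686 + 0.2686 + 0.4906 + 0.4877 = 1.866 bits.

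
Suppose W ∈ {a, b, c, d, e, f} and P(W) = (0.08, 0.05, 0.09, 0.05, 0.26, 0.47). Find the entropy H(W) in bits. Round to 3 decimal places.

2.054 bits

H(W) = −Σ p·log₂ p.
  −(0.08)·log₂(0.08) = 0.2915
  −(0.05)·log₂(0.05) = 0.2161
  −(0.09)·log₂(0.09) = 0.3127
  −(0.05)·log₂(0.05) = 0.2161
  −(0.26)·log₂(0.26) = 0.5053
  −(0.47)·log₂(0.47) = 0.5120
Sum: 0.2915 + 0.2161 + 0.3127 + 0.2161 + 0.5053 + 0.5120 = 2.054 bits.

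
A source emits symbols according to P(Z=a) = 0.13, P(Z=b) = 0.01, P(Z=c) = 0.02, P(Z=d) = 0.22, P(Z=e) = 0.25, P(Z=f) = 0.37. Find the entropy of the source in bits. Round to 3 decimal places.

2.073 bits

H(Z) = −Σ p·log₂ p.
  −(0.13)·log₂(0.13) = 0.3826
  −(0.01)·log₂(0.01) = 0.0664
  −(0.02)·log₂(0.02) = 0.1129
  −(0.22)·log₂(0.22) = 0.4806
  −(0.25)·log₂(0.25) = 0.5000
  −(0.37)·log₂(0.37) = 0.5307
Sum: 0.3826 + 0.0664 + 0.1129 + 0.4806 + 0.5000 + 0.5307 = 2.073 bits.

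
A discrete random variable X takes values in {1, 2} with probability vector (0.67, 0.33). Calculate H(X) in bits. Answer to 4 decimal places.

0.9149 bits

H(X) = −Σ p·log₂ p.
  −(0.67)·log₂(0.67) = 0.38710
  −(0.33)·log₂(0.33) = 0.52782
Sum: 0.38710 + 0.52782 = 0.9149 bits.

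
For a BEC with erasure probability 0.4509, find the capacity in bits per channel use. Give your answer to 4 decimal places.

0.5491 bits

Binary erasure channel: capacity C = 1 − ε.
C = 1 − 0.4509 = 0.5491 bits per channel use.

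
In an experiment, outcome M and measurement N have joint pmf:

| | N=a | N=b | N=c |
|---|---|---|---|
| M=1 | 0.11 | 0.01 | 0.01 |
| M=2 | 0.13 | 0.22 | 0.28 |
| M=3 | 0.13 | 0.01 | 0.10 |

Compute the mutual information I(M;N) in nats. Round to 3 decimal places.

0.145 nats

Marginals: p(M) = (0.1300, 0.6300, 0.2400), p(N) = (0.3700, 0.2400, 0.3900).
I(M;N) = H(M) + H(N) − H(M,N).
H(M) = 0.8988, H(N) = 1.0776, H(M,N) = 1.8312.
I(M;N) = 0.8988 + 1.0776 − 1.8312 = 0.145 nats.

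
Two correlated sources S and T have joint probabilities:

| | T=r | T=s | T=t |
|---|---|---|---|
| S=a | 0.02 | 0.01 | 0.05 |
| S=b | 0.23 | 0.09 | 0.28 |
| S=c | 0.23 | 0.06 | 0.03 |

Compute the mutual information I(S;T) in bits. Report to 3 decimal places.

Marginals: p(S) = (0.0800, 0.6000, 0.3200), p(T) = (0.4800, 0.1600, 0.3600).
I(S;T) = Σ p(x,y)·log₂[p(x,y)/(p(x)p(y))].
  (a,r): 0.02·log₂(0.5208) = -0.0188
  (a,s): 0.01·log₂(0.7812) = -0.0036
  (a,t): 0.05·log₂(1.7361) = 0.0398
  (b,r): 0.23·log₂(0.7986) = -0.0746
  (b,s): 0.09·log₂(0.9375) = -0.0084
  (b,t): 0.28·log₂(1.2963) = 0.1048
  (c,r): 0.23·log₂(1.4974) = 0.1340
  (c,s): 0.06·log₂(1.1719) = 0.0137
  (c,t): 0.03·log₂(0.2604) = -0.0582
Sum = 0.129 bits.

0.129 bits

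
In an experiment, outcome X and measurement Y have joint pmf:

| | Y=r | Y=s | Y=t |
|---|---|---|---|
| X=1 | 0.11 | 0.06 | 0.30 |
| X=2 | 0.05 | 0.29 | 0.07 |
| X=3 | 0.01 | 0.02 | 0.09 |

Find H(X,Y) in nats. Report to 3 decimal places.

H(X,Y) = −Σ p(x,y)·ln p(x,y) over all 9 cells.
  cell (1,r): −0.11·ln0.11 = 0.2428
  cell (1,s): −0.06·ln0.06 = 0.1688
  cell (1,t): −0.30·ln0.30 = 0.3612
  cell (2,r): −0.05·ln0.05 = 0.1498
  cell (2,s): −0.29·ln0.29 = 0.3590
  cell (2,t): −0.07·ln0.07 = 0.1861
  cell (3,r): −0.01·ln0.01 = 0.0461
  cell (3,s): −0.02·ln0.02 = 0.0782
  cell (3,t): −0.09·ln0.09 = 0.2167
Sum = 1.809 nats.

1.809 nats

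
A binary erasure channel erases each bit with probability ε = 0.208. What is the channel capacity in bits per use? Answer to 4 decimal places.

Binary erasure channel: capacity C = 1 − ε.
C = 1 − 0.208 = 0.7920 bits per channel use.

0.7920 bits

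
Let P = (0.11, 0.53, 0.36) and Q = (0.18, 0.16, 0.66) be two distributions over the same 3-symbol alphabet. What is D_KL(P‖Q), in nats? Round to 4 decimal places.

D(P‖Q) = Σ p·ln(p/q).
  0.11·ln(0.11/0.18) = -0.05417
  0.53·ln(0.53/0.16) = 0.63478
  0.36·ln(0.36/0.66) = -0.21821
D(P‖Q) = 0.3624 nats.

0.3624 nats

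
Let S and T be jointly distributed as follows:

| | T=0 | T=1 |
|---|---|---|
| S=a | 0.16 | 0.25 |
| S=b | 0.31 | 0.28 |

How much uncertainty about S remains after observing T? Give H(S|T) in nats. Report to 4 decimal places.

0.6679 nats

Marginals: p(S) = (0.4100, 0.5900), p(T) = (0.4700, 0.5300).
H(S|T) = Σ p(T) · H(S|T=·).
  T=0: p=0.4700, H(S|T=0) = 0.6413
  T=1: p=0.5300, H(S|T=1) = 0.6915
Weighted sum = 0.6679 nats.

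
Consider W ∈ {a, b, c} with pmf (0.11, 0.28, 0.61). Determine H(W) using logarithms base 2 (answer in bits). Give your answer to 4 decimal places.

H(W) = −Σ p·log₂ p.
  −(0.11)·log₂(0.11) = 0.35029
  −(0.28)·log₂(0.28) = 0.51422
  −(0.61)·log₂(0.61) = 0.43500
Sum: 0.35029 + 0.51422 + 0.43500 = 1.2995 bits.

1.2995 bits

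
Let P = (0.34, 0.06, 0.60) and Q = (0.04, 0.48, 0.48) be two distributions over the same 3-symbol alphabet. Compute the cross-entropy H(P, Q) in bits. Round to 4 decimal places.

2.2778 bits

H(P,Q) = −Σ p·log₂ q.
  −0.34·log₂(0.04) = 1.57891
  −0.06·log₂(0.48) = 0.06353
  −0.60·log₂(0.48) = 0.63534
H(P,Q) = 2.2778 bits.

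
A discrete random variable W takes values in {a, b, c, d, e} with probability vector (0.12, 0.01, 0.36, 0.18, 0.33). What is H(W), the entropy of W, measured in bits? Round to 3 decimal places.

H(W) = −Σ p·log₂ p.
  −(0.12)·log₂(0.12) = 0.3671
  −(0.01)·log₂(0.01) = 0.0664
  −(0.36)·log₂(0.36) = 0.5306
  −(0.18)·log₂(0.18) = 0.4453
  −(0.33)·log₂(0.33) = 0.5278
Sum: 0.3671 + 0.0664 + 0.5306 + 0.4453 + 0.5278 = 1.937 bits.

1.937 bits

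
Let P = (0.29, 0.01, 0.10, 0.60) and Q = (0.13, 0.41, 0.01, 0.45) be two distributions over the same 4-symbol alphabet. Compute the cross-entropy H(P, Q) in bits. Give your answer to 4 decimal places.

H(P,Q) = −Σ p·log₂ q.
  −0.29·log₂(0.13) = 0.85359
  −0.01·log₂(0.41) = 0.01286
  −0.10·log₂(0.01) = 0.66439
  −0.60·log₂(0.45) = 0.69120
H(P,Q) = 2.2220 bits.

2.2220 bits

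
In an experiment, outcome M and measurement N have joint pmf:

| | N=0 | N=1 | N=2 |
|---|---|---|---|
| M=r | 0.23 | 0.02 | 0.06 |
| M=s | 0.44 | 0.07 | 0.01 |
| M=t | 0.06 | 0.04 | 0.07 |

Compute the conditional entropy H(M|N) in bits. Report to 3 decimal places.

1.287 bits

Marginals: p(M) = (0.3100, 0.5200, 0.1700), p(N) = (0.7300, 0.1300, 0.1400).
H(M|N) = Σ p(N) · H(M|N=·).
  N=0: p=0.7300, H(M|N=0) = 1.2615
  N=1: p=0.1300, H(M|N=1) = 1.4196
  N=2: p=0.1400, H(M|N=2) = 1.2958
Weighted sum = 1.287 bits.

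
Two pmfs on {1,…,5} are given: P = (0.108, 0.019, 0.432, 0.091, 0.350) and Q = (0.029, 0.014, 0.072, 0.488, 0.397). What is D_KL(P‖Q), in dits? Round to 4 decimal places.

D(P‖Q) = Σ p·log₁₀(p/q).
  0.108·log₁₀(0.108/0.029) = 0.06167
  0.019·log₁₀(0.019/0.014) = 0.00252
  0.432·log₁₀(0.432/0.072) = 0.33616
  0.091·log₁₀(0.091/0.488) = -0.06637
  0.350·log₁₀(0.350/0.397) = -0.01915
D(P‖Q) = 0.3148 dits.

0.3148 dits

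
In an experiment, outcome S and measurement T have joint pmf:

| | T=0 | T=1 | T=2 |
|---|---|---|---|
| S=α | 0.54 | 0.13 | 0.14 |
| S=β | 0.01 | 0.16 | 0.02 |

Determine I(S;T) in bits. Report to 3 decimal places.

Marginals: p(S) = (0.8100, 0.1900), p(T) = (0.5500, 0.2900, 0.1600).
I(S;T) = H(S) + H(T) − H(S,T).
H(S) = 0.7015, H(T) = 1.4153, H(S,T) = 1.8621.
I(S;T) = 0.7015 + 1.4153 − 1.8621 = 0.255 bits.

0.255 bits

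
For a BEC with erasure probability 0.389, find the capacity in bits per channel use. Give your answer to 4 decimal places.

0.6110 bits

Binary erasure channel: capacity C = 1 − ε.
C = 1 − 0.389 = 0.6110 bits per channel use.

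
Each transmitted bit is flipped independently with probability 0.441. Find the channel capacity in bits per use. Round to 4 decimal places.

Binary symmetric channel: C = 1 − h₂(ε) where h₂ is the binary entropy function.
h₂(0.441) = −0.441·log₂0.441 − 0.559·log₂0.559 = 0.9899.
C = 1 − 0.9899 = 0.0101 bits per channel use.

0.0101 bits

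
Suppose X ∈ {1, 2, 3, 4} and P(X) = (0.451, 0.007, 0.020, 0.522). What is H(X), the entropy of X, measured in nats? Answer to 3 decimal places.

0.811 nats

H(X) = −Σ p·ln p.
  −(0.451)·ln(0.451) = 0.3591
  −(0.007)·ln(0.007) = 0.0347
  −(0.020)·ln(0.020) = 0.0782
  −(0.522)·ln(0.522) = 0.3393
Sum: 0.3591 + 0.0347 + 0.0782 + 0.3393 = 0.811 nats.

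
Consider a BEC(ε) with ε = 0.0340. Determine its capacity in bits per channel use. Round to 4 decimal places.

Binary erasure channel: capacity C = 1 − ε.
C = 1 − 0.0340 = 0.9660 bits per channel use.

0.9660 bits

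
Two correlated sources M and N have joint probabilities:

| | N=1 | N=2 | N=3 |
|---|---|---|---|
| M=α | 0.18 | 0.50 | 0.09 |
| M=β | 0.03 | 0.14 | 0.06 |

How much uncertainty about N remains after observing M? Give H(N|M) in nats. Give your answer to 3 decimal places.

Marginals: p(M) = (0.7700, 0.2300), p(N) = (0.2100, 0.6400, 0.1500).
H(N|M) = Σ p(M) · H(N|M=·).
  M=α: p=0.7700, H(N|M=α) = 0.8710
  M=β: p=0.2300, H(N|M=β) = 0.9184
Weighted sum = 0.882 nats.

0.882 nats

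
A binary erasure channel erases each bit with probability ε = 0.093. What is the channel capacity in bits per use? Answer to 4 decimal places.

Binary erasure channel: capacity C = 1 − ε.
C = 1 − 0.093 = 0.9070 bits per channel use.

0.9070 bits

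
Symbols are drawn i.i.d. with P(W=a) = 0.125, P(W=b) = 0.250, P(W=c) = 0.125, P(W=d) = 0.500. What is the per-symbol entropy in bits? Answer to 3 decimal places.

H(W) = −Σ p·log₂ p.
  −(0.125)·log₂(0.125) = 0.3750
  −(0.250)·log₂(0.250) = 0.5000
  −(0.125)·log₂(0.125) = 0.3750
  −(0.500)·log₂(0.500) = 0.5000
Sum: 0.3750 + 0.5000 + 0.3750 + 0.5000 = 1.750 bits.

1.750 bits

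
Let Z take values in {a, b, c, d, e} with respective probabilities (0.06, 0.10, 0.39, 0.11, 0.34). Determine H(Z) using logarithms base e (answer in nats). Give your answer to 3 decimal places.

1.376 nats

H(Z) = −Σ p·ln p.
  −(0.06)·ln(0.06) = 0.1688
  −(0.10)·ln(0.10) = 0.2303
  −(0.39)·ln(0.39) = 0.3672
  −(0.11)·ln(0.11) = 0.2428
  −(0.34)·ln(0.34) = 0.3668
Sum: 0.1688 + 0.2303 + 0.3672 + 0.2428 + 0.3668 = 1.376 nats.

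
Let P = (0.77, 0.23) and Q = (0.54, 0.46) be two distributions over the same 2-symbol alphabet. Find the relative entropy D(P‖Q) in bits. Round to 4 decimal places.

0.1642 bits

D(P‖Q) = Σ p·log₂(p/q).
  0.77·log₂(0.77/0.54) = 0.39416
  0.23·log₂(0.23/0.46) = -0.23000
D(P‖Q) = 0.1642 bits.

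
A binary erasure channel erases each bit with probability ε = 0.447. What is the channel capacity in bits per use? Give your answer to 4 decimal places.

0.5530 bits

Binary erasure channel: capacity C = 1 − ε.
C = 1 − 0.447 = 0.5530 bits per channel use.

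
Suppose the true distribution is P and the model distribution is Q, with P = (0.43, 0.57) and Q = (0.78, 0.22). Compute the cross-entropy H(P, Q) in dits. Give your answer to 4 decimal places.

H(P,Q) = −Σ p·log₁₀ q.
  −0.43·log₁₀(0.78) = 0.04640
  −0.57·log₁₀(0.22) = 0.37482
H(P,Q) = 0.4212 dits.

0.4212 dits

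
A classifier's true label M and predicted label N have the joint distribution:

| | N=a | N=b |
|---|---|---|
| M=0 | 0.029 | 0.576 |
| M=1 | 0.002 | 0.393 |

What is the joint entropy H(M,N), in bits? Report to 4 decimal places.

H(M,N) = −Σ p(x,y)·log₂ p(x,y) over all 4 cells.
  cell (0,a): −0.029·log₂0.029 = 0.14813
  cell (0,b): −0.576·log₂0.576 = 0.45841
  cell (1,a): −0.002·log₂0.002 = 0.01793
  cell (1,b): −0.393·log₂0.393 = 0.52953
Sum = 1.1540 bits.

1.1540 bits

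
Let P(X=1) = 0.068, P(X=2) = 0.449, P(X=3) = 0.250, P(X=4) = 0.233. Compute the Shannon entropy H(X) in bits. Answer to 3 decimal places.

H(X) = −Σ p·log₂ p.
  −(0.068)·log₂(0.068) = 0.2637
  −(0.449)·log₂(0.449) = 0.5187
  −(0.250)·log₂(0.250) = 0.5000
  −(0.233)·log₂(0.233) = 0.4897
Sum: 0.2637 + 0.5187 + 0.5000 + 0.4897 = 1.772 bits.

1.772 bits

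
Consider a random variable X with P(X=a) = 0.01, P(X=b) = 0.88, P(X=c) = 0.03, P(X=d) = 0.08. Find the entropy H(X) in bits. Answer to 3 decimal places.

H(X) = −Σ p·log₂ p.
  −(0.01)·log₂(0.01) = 0.0664
  −(0.88)·log₂(0.88) = 0.1623
  −(0.03)·log₂(0.03) = 0.1518
  −(0.08)·log₂(0.08) = 0.2915
Sum: 0.0664 + 0.1623 + 0.1518 + 0.2915 = 0.672 bits.

0.672 bits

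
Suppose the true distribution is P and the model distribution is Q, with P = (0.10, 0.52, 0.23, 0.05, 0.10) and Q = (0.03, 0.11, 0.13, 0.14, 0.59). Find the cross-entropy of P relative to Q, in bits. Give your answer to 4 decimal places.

H(P,Q) = −Σ p·log₂ q.
  −0.10·log₂(0.03) = 0.50589
  −0.52·log₂(0.11) = 1.65590
  −0.23·log₂(0.13) = 0.67699
  −0.05·log₂(0.14) = 0.14183
  −0.10·log₂(0.59) = 0.07612
H(P,Q) = 3.0567 bits.

3.0567 bits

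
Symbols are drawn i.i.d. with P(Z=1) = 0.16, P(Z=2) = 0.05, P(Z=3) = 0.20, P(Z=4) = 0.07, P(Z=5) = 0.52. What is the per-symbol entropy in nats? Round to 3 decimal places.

1.291 nats

H(Z) = −Σ p·ln p.
  −(0.16)·ln(0.16) = 0.2932
  −(0.05)·ln(0.05) = 0.1498
  −(0.20)·ln(0.20) = 0.3219
  −(0.07)·ln(0.07) = 0.1861
  −(0.52)·ln(0.52) = 0.3400
Sum: 0.2932 + 0.1498 + 0.3219 + 0.1861 + 0.3400 = 1.291 nats.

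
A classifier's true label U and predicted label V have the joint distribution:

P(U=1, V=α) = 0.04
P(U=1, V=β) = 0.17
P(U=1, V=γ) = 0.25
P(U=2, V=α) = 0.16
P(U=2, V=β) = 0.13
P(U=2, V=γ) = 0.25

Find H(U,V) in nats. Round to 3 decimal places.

1.682 nats

H(U,V) = −Σ p(x,y)·ln p(x,y) over all 6 cells.
  cell (1,α): −0.04·ln0.04 = 0.1288
  cell (1,β): −0.17·ln0.17 = 0.3012
  cell (1,γ): −0.25·ln0.25 = 0.3466
  cell (2,α): −0.16·ln0.16 = 0.2932
  cell (2,β): −0.13·ln0.13 = 0.2652
  cell (2,γ): −0.25·ln0.25 = 0.3466
Sum = 1.682 nats.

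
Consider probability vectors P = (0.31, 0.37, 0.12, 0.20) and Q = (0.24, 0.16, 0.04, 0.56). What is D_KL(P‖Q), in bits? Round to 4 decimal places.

D(P‖Q) = Σ p·log₂(p/q).
  0.31·log₂(0.31/0.24) = 0.11446
  0.37·log₂(0.37/0.16) = 0.44750
  0.12·log₂(0.12/0.04) = 0.19020
  0.20·log₂(0.20/0.56) = -0.29709
D(P‖Q) = 0.4551 bits.

0.4551 bits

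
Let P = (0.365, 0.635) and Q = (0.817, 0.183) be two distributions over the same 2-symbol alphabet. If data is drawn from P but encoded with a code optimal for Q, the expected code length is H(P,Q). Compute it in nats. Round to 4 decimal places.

1.1522 nats

H(P,Q) = −Σ p·ln q.
  −0.365·ln(0.817) = 0.07377
  −0.635·ln(0.183) = 1.07840
H(P,Q) = 1.1522 nats.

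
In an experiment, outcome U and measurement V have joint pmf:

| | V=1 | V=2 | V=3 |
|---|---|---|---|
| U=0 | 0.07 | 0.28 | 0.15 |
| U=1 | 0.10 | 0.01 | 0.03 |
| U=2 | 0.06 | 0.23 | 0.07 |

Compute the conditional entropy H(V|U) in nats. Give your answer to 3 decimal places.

0.912 nats

Marginals: p(U) = (0.5000, 0.1400, 0.3600), p(V) = (0.2300, 0.5200, 0.2500).
H(V|U) = Σ p(U) · H(V|U=·).
  U=0: p=0.5000, H(V|U=0) = 0.9611
  U=1: p=0.1400, H(V|U=1) = 0.7589
  U=2: p=0.3600, H(V|U=2) = 0.9033
Weighted sum = 0.912 nats.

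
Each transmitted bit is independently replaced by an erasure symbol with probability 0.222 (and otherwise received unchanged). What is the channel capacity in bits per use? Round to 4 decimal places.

0.7780 bits

Binary erasure channel: capacity C = 1 − ε.
C = 1 − 0.222 = 0.7780 bits per channel use.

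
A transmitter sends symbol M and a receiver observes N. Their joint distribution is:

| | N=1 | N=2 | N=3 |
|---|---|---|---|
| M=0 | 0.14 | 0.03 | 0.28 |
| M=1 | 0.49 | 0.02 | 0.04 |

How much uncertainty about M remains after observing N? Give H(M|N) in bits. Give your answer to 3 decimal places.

0.704 bits

Chain rule: H(M|N) = H(M,N) − H(N).
Marginals: p(M) = (0.4500, 0.5500), p(N) = (0.6300, 0.0500, 0.3200).
H(M,N) = 1.8660 bits; H(N) = 1.1621 bits.
H(M|N) = 1.8660 − 1.1621 = 0.704 bits.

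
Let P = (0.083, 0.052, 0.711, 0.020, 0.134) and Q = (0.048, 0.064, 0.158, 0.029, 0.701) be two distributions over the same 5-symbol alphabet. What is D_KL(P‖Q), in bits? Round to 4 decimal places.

D(P‖Q) = Σ p·log₂(p/q).
  0.083·log₂(0.083/0.048) = 0.06558
  0.052·log₂(0.052/0.064) = -0.01558
  0.711·log₂(0.711/0.158) = 1.54282
  0.020·log₂(0.020/0.029) = -0.01072
  0.134·log₂(0.134/0.701) = -0.31988
D(P‖Q) = 1.2622 bits.

1.2622 bits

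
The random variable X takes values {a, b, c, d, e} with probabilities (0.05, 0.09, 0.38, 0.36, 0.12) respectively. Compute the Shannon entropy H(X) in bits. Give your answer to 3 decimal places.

1.957 bits

H(X) = −Σ p·log₂ p.
  −(0.05)·log₂(0.05) = 0.2161
  −(0.09)·log₂(0.09) = 0.3127
  −(0.38)·log₂(0.38) = 0.5305
  −(0.36)·log₂(0.36) = 0.5306
  −(0.12)·log₂(0.12) = 0.3671
Sum: 0.2161 + 0.3127 + 0.5305 + 0.5306 + 0.3671 = 1.957 bits.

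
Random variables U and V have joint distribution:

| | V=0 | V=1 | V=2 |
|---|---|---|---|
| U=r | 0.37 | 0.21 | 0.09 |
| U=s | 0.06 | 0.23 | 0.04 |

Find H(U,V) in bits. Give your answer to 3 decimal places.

H(U,V) = −Σ p(x,y)·log₂ p(x,y) over all 6 cells.
  cell (r,0): −0.37·log₂0.37 = 0.5307
  cell (r,1): −0.21·log₂0.21 = 0.4728
  cell (r,2): −0.09·log₂0.09 = 0.3127
  cell (s,0): −0.06·log₂0.06 = 0.2435
  cell (s,1): −0.23·log₂0.23 = 0.4877
  cell (s,2): −0.04·log₂0.04 = 0.1858
Sum = 2.233 bits.

2.233 bits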